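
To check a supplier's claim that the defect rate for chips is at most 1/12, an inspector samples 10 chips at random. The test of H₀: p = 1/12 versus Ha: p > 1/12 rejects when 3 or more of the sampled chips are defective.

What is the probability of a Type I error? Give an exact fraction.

229526089/5159780352

Under H₀, K ~ Binomial(10, 1/12); the Type I error rate is P(K ≥ 3).
Computing the lower-tail complement: 1 − 4930254263/5159780352 = 229526089/5159780352.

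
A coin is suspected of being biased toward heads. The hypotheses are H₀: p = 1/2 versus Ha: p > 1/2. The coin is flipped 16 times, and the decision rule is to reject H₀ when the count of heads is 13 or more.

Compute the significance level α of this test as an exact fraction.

697/65536

α = P(reject H₀ | H₀ true) = P(X ≥ 13 | p = 1/2), with X ~ Binomial(16, 1/2).
P(X ≥ 13) = [C(16,13) + C(16,14) + C(16,15) + C(16,16)] / 2^16 = (560 + 120 + 16 + 1) / 65536 = 697/65536.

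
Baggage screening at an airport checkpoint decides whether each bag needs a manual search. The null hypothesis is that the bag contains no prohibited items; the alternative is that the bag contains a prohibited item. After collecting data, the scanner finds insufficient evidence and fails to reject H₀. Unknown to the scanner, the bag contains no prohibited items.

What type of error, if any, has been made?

The test retained a true H₀ — the decision matches the true state.

No error (correct decision).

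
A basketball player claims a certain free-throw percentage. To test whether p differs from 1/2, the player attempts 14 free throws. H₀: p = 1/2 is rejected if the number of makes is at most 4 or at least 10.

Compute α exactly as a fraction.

1471/8192

α = P(X ≤ 4 or X ≥ 10 | p = 1/2), X ~ Binomial(14, 1/2).
By symmetry, α = 2·P(X ≤ 4) = 2·(1 + 14 + 91 + 364 + 1001)/16384 = 2942/16384 = 1471/8192.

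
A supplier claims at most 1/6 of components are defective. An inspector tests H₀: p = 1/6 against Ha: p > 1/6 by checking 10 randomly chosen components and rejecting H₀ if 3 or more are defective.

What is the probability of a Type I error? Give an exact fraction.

566299/2519424

Under H₀, Y ~ Binomial(10, 1/6); the Type I error rate is P(Y ≥ 3).
Computing the lower-tail complement: 1 − 1953125/2519424 = 566299/2519424.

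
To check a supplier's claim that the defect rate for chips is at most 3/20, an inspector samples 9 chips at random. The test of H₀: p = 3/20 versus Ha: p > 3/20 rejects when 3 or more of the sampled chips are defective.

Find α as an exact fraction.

Under H₀, Y ~ Binomial(9, 3/20); the Type I error rate is P(Y ≥ 3).
Via the complement, α = 1 − Σ_{j=0}^{2} C(9,j)(3/20)^j(17/20)^{9-j} = 4507308909/32000000000.

4507308909/32000000000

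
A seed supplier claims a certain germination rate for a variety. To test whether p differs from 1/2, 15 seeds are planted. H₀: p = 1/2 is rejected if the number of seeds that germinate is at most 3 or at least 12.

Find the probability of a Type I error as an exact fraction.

9/256

α = P(S ≤ 3 or S ≥ 12 | p = 1/2), S ~ Binomial(15, 1/2).
The two tails are symmetric, so α = 2·(1 + 15 + 105 + 455)/2^15 = 1152/32768 = 9/256.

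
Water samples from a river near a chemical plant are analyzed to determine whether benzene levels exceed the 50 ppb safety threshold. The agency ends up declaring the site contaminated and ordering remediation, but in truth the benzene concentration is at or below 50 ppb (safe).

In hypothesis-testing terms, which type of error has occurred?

Type I error

The null hypothesis here is that the benzene concentration is at or below 50 ppb (safe).
'Declaring the site contaminated and ordering remediation' corresponds to rejecting H₀.
H₀ was rejected but H₀ is true — a Type I error (false positive).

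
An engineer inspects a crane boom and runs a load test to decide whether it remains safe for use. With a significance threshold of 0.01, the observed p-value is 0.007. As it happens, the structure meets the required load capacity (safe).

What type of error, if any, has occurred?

Type I error

The conventional null hypothesis is that the structure meets the required load capacity (safe).
Since p = 0.007 < α = 0.01, H₀ is rejected.
H₀ is true (actually the structure meets the required load capacity (safe)).
Rejecting a true H₀ is a Type I error.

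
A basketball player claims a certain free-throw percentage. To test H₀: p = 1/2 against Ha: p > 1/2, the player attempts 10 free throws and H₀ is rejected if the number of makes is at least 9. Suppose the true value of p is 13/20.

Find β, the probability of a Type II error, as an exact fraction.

9359826552041/10240000000000

A Type II error is failing to reject when Ha holds: with p = 13/20, β = P(X ≤ 8).
Adding the binomial probabilities P(X=0)+…+P(X=8) at p = 13/20 gives 9359826552041/10240000000000.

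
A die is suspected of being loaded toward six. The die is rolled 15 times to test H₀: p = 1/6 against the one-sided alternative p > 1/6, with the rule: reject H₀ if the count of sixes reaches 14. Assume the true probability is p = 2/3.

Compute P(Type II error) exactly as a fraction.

β = P(fail to reject H₀ | Ha true) = P(K ≤ 13 | p = 2/3), K ~ Binomial(15, 2/3).
Adding the binomial probabilities P(K=0)+…+P(K=13) at p = 2/3 gives 14070379/14348907.

14070379/14348907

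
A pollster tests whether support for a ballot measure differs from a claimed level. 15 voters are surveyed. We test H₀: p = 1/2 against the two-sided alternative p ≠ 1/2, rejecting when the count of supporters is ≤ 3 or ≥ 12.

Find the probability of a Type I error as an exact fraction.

9/256

The significance level is the null-hypothesis probability of the rejection region {≤3} ∪ {≥12}.
Each tail has probability (1 + 15 + 105 + 455)/32768; doubling gives α = 1152/32768 = 9/256.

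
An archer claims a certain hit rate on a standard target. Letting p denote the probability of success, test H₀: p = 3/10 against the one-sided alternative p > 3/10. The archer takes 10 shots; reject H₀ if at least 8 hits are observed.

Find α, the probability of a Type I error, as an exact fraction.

1987983/1250000000

The Type I error probability is α = P(Y ≥ 8) computed under H₀, where Y ~ Binomial(10, 3/10).
Adding the binomial terms for j = 8 through 10 with p = 3/10 yields 1987983/1250000000.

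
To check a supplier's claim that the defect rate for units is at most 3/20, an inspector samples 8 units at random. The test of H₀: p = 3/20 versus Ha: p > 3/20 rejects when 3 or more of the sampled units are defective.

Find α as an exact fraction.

2693447019/25600000000

α = P(reject H₀ | H₀ true) = P(Y ≥ 3 | p = 3/20), Y ~ Binomial(8, 3/20).
Via the complement, α = 1 − Σ_{j=0}^{2} C(8,j)(3/20)^j(17/20)^{8-j} = 2693447019/25600000000.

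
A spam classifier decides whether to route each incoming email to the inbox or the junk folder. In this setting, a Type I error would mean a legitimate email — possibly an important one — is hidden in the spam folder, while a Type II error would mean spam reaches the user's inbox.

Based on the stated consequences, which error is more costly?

Type I error

The Type I consequence (a legitimate email — possibly an important one — is hidden in the spam folder) is more severe than the Type II consequence (spam reaches the user's inbox).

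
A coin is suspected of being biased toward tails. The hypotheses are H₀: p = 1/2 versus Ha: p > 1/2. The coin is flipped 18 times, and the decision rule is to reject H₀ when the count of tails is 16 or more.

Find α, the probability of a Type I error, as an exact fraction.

43/65536

Under H₀, S ~ Binomial(18, 1/2), and α = P(S ≥ 16).
P(S ≥ 16) = [C(18,16) + C(18,17) + C(18,18)] / 2^18 = (153 + 18 + 1) / 262144 = 172/262144 = 43/65536.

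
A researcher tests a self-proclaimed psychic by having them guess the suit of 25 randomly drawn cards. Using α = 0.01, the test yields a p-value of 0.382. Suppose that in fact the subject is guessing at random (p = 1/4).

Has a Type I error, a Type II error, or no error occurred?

The conventional null hypothesis is that the subject is guessing at random (p = 1/4).
Since p = 0.382 ≥ α = 0.01, H₀ is not rejected.
H₀ is true (actually the subject is guessing at random (p = 1/4)).
The decision matches the true state — no error.

No error (correct decision).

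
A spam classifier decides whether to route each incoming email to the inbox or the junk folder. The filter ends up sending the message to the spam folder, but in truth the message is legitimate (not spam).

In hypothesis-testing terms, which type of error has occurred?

Type I error

The null hypothesis here is that the message is legitimate (not spam).
'Sending the message to the spam folder' corresponds to rejecting H₀.
H₀ was rejected but H₀ is true — a Type I error (false positive).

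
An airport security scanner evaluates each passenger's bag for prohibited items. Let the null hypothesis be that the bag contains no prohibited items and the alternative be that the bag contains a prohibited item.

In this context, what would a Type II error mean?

A Type II error is failing to reject H₀ when H₀ is false.
Here that means letting the bag through when actually the bag contains a prohibited item.

A Type II error would mean concluding that the bag contains no prohibited items (or at least failing to establish that the bag contains a prohibited item) when in fact the bag contains a prohibited item.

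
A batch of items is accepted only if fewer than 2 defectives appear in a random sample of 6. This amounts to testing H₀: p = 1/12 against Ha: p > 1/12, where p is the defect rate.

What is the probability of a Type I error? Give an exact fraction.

α = P(reject H₀ | H₀ true) = P(X ≥ 2 | p = 1/12), X ~ Binomial(6, 1/12).
Via the complement, α = 1 − Σ_{j=0}^{1} C(6,j)(1/12)^j(11/12)^{6-j} = 248117/2985984.

248117/2985984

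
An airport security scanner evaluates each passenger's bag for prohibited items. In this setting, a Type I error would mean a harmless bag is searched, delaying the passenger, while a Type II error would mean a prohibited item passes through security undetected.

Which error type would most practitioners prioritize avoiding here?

Type II error

The Type II consequence (a prohibited item passes through security undetected) is more severe than the Type I consequence (a harmless bag is searched, delaying the passenger).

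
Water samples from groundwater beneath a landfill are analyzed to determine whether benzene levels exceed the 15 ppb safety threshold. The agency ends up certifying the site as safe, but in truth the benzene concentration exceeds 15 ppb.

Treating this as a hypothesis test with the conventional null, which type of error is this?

The null hypothesis here is that the benzene concentration is at or below 15 ppb (safe).
'Certifying the site as safe' corresponds to failing to reject H₀.
H₀ was not rejected but H₀ is false — a Type II error (false negative).

Type II error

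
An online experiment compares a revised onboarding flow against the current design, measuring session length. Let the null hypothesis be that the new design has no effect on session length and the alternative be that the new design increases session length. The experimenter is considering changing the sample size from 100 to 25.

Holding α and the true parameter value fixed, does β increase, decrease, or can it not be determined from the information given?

It increases.

A smaller sample increases the standard error, so the sampling distributions under H₀ and Ha overlap more.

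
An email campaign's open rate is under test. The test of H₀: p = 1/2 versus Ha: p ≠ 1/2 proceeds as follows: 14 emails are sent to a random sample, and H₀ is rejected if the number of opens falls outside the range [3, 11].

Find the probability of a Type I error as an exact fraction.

53/4096

α = P(X ≤ 2 or X ≥ 12 | p = 1/2), X ~ Binomial(14, 1/2).
Each tail has probability (1 + 14 + 91)/16384; doubling gives α = 212/16384 = 53/4096.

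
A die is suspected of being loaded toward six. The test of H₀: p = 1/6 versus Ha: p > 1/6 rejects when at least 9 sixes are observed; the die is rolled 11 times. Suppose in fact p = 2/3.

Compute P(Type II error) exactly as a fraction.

Under the alternative p = 2/3, Y ~ Binomial(11, 2/3); β is the probability the test does not reject, P(Y < 9).
Adding the binomial probabilities P(Y=0)+…+P(Y=8) at p = 2/3 gives 1675/2187.

1675/2187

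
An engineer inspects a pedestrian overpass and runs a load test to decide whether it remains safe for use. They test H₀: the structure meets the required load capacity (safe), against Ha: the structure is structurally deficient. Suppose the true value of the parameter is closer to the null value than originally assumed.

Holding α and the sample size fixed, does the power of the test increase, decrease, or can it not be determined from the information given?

It decreases.

When the true parameter is near the null value, the test has a harder time distinguishing Ha from H₀.
Since power = 1 − β and β increases, power decreases.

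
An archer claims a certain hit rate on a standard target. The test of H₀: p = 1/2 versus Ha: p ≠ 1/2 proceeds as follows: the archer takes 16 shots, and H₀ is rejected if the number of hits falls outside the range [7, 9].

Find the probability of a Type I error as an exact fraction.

α = P(X ≤ 6 or X ≥ 10 | p = 1/2), X ~ Binomial(16, 1/2).
By symmetry, α = 2·P(X ≤ 6) = 2·(1 + 16 + 120 + 560 + 1820 + 4368 + 8008)/65536 = 29786/65536 = 14893/32768.

14893/32768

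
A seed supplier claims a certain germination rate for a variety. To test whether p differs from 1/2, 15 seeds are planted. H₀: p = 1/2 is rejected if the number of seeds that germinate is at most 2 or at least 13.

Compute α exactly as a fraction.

121/16384

The significance level is the null-hypothesis probability of the rejection region {≤2} ∪ {≥13}.
The two tails are symmetric, so α = 2·(1 + 15 + 105)/2^15 = 242/32768 = 121/16384.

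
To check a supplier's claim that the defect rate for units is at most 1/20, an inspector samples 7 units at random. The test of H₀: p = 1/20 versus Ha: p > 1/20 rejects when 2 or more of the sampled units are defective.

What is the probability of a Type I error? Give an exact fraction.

28403547/640000000

α = P(reject H₀ | H₀ true) = P(Y ≥ 2 | p = 1/20), Y ~ Binomial(7, 1/20).
α = 1 − P(Y ≤ 1) = 1 − 611596453/640000000 = 28403547/640000000.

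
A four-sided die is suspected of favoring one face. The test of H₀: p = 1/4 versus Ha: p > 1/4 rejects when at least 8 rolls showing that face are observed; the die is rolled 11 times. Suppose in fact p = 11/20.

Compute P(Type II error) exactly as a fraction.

828290341647/1024000000000

β = P(fail to reject H₀ | Ha true) = P(K ≤ 7 | p = 11/20), K ~ Binomial(11, 11/20).
Summing C(11,j)·(11/20)^j·(9/20)^{11-j} for j = 0..7 gives 828290341647/1024000000000.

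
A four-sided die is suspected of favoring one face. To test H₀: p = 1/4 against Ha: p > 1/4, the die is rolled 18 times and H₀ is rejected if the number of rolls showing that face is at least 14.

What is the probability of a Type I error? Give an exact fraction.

67831/17179869184

The Type I error probability is α = P(X ≥ 14) computed under H₀, where X ~ Binomial(18, 1/4).
Adding the binomial terms for j = 14 through 18 with p = 1/4 yields 67831/17179869184.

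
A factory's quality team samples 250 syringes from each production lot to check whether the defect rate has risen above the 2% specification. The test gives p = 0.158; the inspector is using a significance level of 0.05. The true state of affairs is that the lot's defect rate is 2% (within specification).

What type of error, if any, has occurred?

No error — this is a correct decision.

The conventional null hypothesis is that the lot's defect rate is 2% (within specification).
Since p = 0.158 ≥ α = 0.05, H₀ is not rejected.
H₀ is true (actually the lot's defect rate is 2% (within specification)).
The decision matches the true state — no error.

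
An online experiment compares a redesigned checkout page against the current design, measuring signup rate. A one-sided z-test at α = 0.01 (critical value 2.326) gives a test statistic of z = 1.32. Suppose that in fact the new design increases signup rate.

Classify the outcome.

The conventional null hypothesis is that the new design has no effect on signup rate.
Since z = 1.32 ≤ z* = 2.326, H₀ is not rejected.
H₀ is false (actually the new design increases signup rate).
Failing to reject a false H₀ is a Type II error.

Type II error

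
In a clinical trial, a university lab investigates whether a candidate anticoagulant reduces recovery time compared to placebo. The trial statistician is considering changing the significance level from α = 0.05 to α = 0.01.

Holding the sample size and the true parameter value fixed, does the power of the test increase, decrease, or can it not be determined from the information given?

Lowering α raises the bar for rejection; under Ha, the test now fails to reject on outcomes it previously would have rejected.
Since power = 1 − β and β increases, power decreases.

It decreases.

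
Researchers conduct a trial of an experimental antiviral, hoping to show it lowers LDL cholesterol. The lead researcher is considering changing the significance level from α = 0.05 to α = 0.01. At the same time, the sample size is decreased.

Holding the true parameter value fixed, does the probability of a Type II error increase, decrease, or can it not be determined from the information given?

Tightening α shrinks the rejection region. When Ha holds, fewer sample outcomes clear the stricter threshold, so more fall in the acceptance region. With less data the test statistic is noisier; under Ha, more outcomes land inside the acceptance region. Both changes push β in the same direction.

It increases.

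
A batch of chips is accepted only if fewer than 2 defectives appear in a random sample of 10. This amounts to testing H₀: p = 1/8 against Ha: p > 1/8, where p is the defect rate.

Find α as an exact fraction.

387730505/1073741824

α = P(reject H₀ | H₀ true) = P(S ≥ 2 | p = 1/8), S ~ Binomial(10, 1/8).
Via the complement, α = 1 − Σ_{j=0}^{1} C(10,j)(1/8)^j(7/8)^{10-j} = 387730505/1073741824.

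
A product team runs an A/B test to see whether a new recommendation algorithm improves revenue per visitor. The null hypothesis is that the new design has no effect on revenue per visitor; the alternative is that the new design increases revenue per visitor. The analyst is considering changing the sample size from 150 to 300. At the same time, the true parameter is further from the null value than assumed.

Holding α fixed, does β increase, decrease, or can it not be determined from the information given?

More data shrinks sampling variability; the test statistic under Ha concentrates further from the null value, making rejection more likely. A bigger departure from H₀ is easier for the test to detect, so it fails to reject less often. Both changes push β in the same direction.

It decreases.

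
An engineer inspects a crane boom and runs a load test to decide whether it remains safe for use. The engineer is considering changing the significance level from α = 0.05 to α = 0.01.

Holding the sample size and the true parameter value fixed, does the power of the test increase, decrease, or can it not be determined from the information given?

It decreases.

Lowering α raises the bar for rejection; under Ha, the test now fails to reject on outcomes it previously would have rejected.
Since power = 1 − β and β increases, power decreases.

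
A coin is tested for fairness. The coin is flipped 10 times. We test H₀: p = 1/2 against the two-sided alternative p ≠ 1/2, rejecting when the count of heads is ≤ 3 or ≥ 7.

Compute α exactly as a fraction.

Under H₀, K ~ Binomial(10, 1/2); α is the probability of landing in either tail, P(K ≤ 3) + P(K ≥ 7).
The two tails are symmetric, so α = 2·(1 + 10 + 45 + 120)/2^10 = 352/1024 = 11/32.

11/32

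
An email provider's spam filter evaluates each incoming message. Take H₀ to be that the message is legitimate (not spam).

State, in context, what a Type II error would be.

A Type II error is failing to reject H₀ when H₀ is false.
Here that means delivering the message to the inbox when actually the message is spam.

A Type II error would mean concluding that the message is legitimate (not spam) (or at least failing to establish that the message is spam) when in fact the message is spam.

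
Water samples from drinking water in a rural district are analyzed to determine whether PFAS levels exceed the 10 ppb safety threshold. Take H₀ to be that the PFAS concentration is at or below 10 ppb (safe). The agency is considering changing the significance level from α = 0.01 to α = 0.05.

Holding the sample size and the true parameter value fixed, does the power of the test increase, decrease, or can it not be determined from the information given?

It increases.

A larger α widens the rejection region, so when the alternative is true more outcomes lead to rejection — failing to reject becomes less likely.
Since power = 1 − β and β decreases, power increases.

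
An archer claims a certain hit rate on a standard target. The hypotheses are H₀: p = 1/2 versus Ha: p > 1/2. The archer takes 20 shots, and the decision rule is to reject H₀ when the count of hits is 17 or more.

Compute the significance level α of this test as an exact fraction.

Under H₀, X ~ Binomial(20, 1/2), and α = P(X ≥ 17).
That's C(20,17) + C(20,18) + C(20,19) + C(20,20) over 2^20, i.e. (1140 + 190 + 20 + 1)/1048576 = 1351/1048576.

1351/1048576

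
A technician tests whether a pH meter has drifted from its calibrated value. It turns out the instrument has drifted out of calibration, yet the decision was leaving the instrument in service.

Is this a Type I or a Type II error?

Type II error

The null hypothesis here is that the instrument is correctly calibrated.
'Leaving the instrument in service' corresponds to failing to reject H₀.
H₀ was not rejected but H₀ is false — a Type II error (false negative).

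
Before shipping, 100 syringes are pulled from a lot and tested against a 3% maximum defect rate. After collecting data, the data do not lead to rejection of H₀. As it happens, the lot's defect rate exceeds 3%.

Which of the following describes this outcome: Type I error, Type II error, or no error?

The conventional null hypothesis here is that the lot's defect rate is 3% (within specification).
H₀ was not rejected, but H₀ is actually false.
Failing to reject a false null hypothesis is a Type II error (false negative).

Type II error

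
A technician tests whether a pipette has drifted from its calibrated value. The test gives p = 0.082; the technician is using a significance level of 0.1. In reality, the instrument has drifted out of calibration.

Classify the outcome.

The conventional null hypothesis is that the instrument is correctly calibrated.
Since p = 0.082 < α = 0.1, H₀ is rejected.
H₀ is false (actually the instrument has drifted out of calibration).
The decision matches the true state — no error.

No error — this is a correct decision.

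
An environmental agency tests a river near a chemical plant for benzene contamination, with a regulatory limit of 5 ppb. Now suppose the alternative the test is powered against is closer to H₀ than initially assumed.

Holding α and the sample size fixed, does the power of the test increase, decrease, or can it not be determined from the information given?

A smaller departure from H₀ means the test statistic under Ha is distributed closer to where it would be under H₀; rejection becomes less likely.
Since power = 1 − β and β increases, power decreases.

It decreases.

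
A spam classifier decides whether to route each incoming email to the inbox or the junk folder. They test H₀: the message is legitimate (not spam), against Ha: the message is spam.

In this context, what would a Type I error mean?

A Type I error is rejecting H₀ when H₀ is true.
Here that means sending the message to the spam folder when actually the message is legitimate (not spam).

A Type I error would mean concluding that the message is spam when in fact the message is legitimate (not spam).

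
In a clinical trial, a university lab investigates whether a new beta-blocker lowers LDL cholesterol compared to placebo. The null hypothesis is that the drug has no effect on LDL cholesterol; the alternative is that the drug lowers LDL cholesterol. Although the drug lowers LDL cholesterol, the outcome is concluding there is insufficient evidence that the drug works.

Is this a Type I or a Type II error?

Type II error

'Concluding there is insufficient evidence that the drug works' corresponds to failing to reject H₀.
H₀ was not rejected but H₀ is false — a Type II error (false negative).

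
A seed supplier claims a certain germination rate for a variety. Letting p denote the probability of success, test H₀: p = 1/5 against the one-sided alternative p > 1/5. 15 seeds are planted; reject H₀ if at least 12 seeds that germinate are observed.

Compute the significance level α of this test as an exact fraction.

30861/30517578125

Under H₀, S ~ Binomial(15, 1/5), and α = P(S ≥ 12).
Adding the binomial terms for j = 12 through 15 with p = 1/5 yields 30861/30517578125.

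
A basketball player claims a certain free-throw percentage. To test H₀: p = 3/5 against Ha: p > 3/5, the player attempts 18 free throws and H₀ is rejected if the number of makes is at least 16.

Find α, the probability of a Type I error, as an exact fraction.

Under H₀, S ~ Binomial(18, 3/5), and α = P(S ≥ 16).
Summing C(18,j)(3/5)^j(2/5)^{18−j} for j = 16,…,18 gives 31381059609/3814697265625.

31381059609/3814697265625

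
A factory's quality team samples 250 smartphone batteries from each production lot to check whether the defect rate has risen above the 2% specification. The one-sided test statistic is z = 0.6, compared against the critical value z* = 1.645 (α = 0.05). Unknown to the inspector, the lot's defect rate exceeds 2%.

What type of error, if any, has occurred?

The conventional null hypothesis is that the lot's defect rate is 2% (within specification).
Since z = 0.6 ≤ z* = 1.645, H₀ is not rejected.
H₀ is false (actually the lot's defect rate exceeds 2%).
Failing to reject a false H₀ is a Type II error.

Type II error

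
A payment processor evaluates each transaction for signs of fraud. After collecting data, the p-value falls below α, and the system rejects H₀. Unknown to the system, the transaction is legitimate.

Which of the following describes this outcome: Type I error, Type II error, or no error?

Type I error

The conventional null hypothesis here is that the transaction is legitimate.
H₀ was rejected, but H₀ is actually true.
Rejecting a true null hypothesis is a Type I error (false positive).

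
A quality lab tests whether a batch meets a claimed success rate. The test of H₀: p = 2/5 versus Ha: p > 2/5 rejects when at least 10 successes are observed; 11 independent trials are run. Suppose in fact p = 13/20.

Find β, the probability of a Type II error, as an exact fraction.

Under the alternative p = 13/20, S ~ Binomial(11, 13/20); β is the probability the test does not reject, P(S < 10).
Summing C(11,j)·(13/20)^j·(7/20)^{11-j} for j = 0..9 gives 19239273573359/20480000000000.

19239273573359/20480000000000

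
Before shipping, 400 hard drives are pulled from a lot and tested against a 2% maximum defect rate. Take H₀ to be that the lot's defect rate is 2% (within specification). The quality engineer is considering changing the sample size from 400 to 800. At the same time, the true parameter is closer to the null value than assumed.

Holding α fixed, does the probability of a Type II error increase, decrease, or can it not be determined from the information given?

Cannot be determined from the information given.

The first change alone would make β decrease; the second alone would make β increase. Which effect dominates depends on the magnitudes, which are not given.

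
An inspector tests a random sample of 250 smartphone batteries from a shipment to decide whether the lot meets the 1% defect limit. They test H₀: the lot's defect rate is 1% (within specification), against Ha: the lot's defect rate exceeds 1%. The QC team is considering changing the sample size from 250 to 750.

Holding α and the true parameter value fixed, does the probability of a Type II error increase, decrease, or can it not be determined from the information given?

It decreases.

A larger sample reduces the standard error, pulling the sampling distribution under Ha further from the non-rejection region.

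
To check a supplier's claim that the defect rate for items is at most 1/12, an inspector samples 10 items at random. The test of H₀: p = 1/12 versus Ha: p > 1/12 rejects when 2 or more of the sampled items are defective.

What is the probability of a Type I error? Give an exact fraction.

Under H₀, X ~ Binomial(10, 1/12); the Type I error rate is P(X ≥ 2).
α = 1 − P(X ≤ 1) = 1 − 16505633837/20639121408 = 4133487571/20639121408.

4133487571/20639121408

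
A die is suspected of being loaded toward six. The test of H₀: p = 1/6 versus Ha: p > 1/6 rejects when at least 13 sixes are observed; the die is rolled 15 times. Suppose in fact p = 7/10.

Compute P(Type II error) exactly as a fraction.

Under the alternative p = 7/10, X ~ Binomial(15, 7/10); β is the probability the test does not reject, P(X < 13).
Adding the binomial probabilities P(X=0)+…+P(X=12) at p = 7/10 gives 873172285377237/1000000000000000.

873172285377237/1000000000000000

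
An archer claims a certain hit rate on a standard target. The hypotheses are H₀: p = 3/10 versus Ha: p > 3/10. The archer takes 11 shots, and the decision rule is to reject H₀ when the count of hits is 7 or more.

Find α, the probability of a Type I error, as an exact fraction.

216191511/10000000000

The Type I error probability is α = P(K ≥ 7) computed under H₀, where K ~ Binomial(11, 3/10).
P(K ≥ 7) = Σ_{j=7}^{11} C(11,j)·(3/10)^j·(7/10)^{11-j} = 216191511/10000000000.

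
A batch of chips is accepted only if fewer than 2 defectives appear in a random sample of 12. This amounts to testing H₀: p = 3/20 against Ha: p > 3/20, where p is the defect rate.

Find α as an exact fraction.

2279589495695451/4096000000000000

Under H₀, X ~ Binomial(12, 3/20); the Type I error rate is P(X ≥ 2).
Via the complement, α = 1 − Σ_{j=0}^{1} C(12,j)(3/20)^j(17/20)^{12-j} = 2279589495695451/4096000000000000.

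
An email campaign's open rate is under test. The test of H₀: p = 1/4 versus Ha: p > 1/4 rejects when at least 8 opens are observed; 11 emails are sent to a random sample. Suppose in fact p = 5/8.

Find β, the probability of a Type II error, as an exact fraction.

688976199/1073741824

β = P(fail to reject H₀ | Ha true) = P(Y ≤ 7 | p = 5/8), Y ~ Binomial(11, 5/8).
Summing C(11,j)·(5/8)^j·(3/8)^{11-j} for j = 0..7 gives 688976199/1073741824.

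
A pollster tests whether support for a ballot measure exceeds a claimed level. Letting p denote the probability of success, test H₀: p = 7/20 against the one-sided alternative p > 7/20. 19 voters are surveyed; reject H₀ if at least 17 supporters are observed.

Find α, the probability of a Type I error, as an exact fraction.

7136406277585549139/5242880000000000000000000

The Type I error probability is α = P(S ≥ 17) computed under H₀, where S ~ Binomial(19, 7/20).
Summing C(19,j)(7/20)^j(13/20)^{19−j} for j = 17,…,19 gives 7136406277585549139/5242880000000000000000000.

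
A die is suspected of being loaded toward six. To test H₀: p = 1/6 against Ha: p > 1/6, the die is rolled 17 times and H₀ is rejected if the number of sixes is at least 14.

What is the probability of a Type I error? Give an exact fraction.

The Type I error probability is α = P(Y ≥ 14) computed under H₀, where Y ~ Binomial(17, 1/6).
P(Y ≥ 14) = Σ_{j=14}^{17} C(17,j)·(1/6)^j·(5/6)^{17-j} = 44243/8463329722368.

44243/8463329722368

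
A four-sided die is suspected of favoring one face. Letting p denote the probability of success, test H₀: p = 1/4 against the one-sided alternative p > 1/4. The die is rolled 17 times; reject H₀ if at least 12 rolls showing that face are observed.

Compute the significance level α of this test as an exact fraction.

429025/4294967296

Under H₀, X ~ Binomial(17, 1/4), and α = P(X ≥ 12).
Summing C(17,j)(1/4)^j(3/4)^{17−j} for j = 12,…,17 gives 429025/4294967296.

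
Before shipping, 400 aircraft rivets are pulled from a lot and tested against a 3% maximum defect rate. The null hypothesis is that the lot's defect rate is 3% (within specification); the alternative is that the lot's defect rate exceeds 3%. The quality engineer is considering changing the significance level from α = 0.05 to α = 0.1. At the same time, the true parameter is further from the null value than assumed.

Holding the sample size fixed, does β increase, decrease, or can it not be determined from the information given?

With a larger α the critical value moves toward the center, so more of the Ha sampling distribution lies in the rejection region. A larger true effect moves the Ha sampling distribution further from the H₀ critical value, making rejection more likely when Ha is true. Both changes push β in the same direction.

It decreases.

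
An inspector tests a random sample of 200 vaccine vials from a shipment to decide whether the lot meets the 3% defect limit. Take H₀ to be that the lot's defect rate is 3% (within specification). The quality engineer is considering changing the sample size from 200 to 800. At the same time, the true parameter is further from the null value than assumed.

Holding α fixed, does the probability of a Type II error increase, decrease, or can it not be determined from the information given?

More data shrinks sampling variability; the test statistic under Ha concentrates further from the null value, making rejection more likely. A larger true effect moves the Ha sampling distribution further from the H₀ critical value, making rejection more likely when Ha is true. Both changes push β in the same direction.

It decreases.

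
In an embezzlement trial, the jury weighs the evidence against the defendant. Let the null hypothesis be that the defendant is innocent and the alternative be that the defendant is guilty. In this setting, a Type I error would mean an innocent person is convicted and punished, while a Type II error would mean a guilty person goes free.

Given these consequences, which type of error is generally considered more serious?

Type I error

The Type I consequence (an innocent person is convicted and punished) is more severe than the Type II consequence (a guilty person goes free).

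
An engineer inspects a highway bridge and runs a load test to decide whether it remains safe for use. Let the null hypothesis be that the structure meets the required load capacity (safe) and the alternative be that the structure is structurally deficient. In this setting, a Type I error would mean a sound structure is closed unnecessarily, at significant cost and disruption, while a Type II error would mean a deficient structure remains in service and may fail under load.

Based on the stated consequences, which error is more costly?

The Type II consequence (a deficient structure remains in service and may fail under load) is more severe than the Type I consequence (a sound structure is closed unnecessarily, at significant cost and disruption).

Type II error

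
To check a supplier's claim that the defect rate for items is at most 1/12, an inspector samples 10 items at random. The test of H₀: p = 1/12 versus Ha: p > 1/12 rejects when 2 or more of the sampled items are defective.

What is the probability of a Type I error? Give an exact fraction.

4133487571/20639121408

Under H₀, K ~ Binomial(10, 1/12); the Type I error rate is P(K ≥ 2).
α = 1 − P(K ≤ 1) = 1 − 16505633837/20639121408 = 4133487571/20639121408.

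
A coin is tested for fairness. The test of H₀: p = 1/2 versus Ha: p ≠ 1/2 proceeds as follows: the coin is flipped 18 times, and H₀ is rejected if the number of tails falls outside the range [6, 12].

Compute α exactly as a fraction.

Under H₀, Y ~ Binomial(18, 1/2); α is the probability of landing in either tail, P(Y ≤ 5) + P(Y ≥ 13).
By symmetry, α = 2·P(Y ≤ 5) = 2·(1 + 18 + 153 + 816 + 3060 + 8568)/262144 = 25232/262144 = 1577/16384.

1577/16384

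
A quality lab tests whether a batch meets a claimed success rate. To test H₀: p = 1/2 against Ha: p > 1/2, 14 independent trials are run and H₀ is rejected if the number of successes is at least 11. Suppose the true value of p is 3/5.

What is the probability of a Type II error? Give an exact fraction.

5344795024/6103515625

A Type II error is failing to reject when Ha holds: with p = 3/5, β = P(X ≤ 10).
Summing C(14,j)·(3/5)^j·(2/5)^{14-j} for j = 0..10 gives 5344795024/6103515625.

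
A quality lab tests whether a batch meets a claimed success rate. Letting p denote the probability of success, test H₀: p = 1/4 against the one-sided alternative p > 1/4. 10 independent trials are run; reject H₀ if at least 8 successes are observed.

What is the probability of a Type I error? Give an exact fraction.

The Type I error probability is α = P(S ≥ 8) computed under H₀, where S ~ Binomial(10, 1/4).
Adding the binomial terms for j = 8 through 10 with p = 1/4 yields 109/262144.

109/262144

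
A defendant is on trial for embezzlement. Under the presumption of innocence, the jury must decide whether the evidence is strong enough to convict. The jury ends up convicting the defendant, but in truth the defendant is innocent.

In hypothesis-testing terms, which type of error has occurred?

Type I error

The null hypothesis here is that the defendant is innocent.
'Convicting the defendant' corresponds to rejecting H₀.
H₀ was rejected but H₀ is true — a Type I error (false positive).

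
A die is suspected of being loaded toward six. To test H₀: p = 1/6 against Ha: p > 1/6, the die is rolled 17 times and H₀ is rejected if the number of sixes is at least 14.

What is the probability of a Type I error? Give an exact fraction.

44243/8463329722368

The Type I error probability is α = P(K ≥ 14) computed under H₀, where K ~ Binomial(17, 1/6).
Adding the binomial terms for j = 14 through 17 with p = 1/6 yields 44243/8463329722368.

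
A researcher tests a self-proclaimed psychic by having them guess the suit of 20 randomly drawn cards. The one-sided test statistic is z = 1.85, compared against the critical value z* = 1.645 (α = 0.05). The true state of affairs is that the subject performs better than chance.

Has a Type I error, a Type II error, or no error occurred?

The conventional null hypothesis is that the subject is guessing at random (p = 1/4).
Since z = 1.85 > z* = 1.645, H₀ is rejected.
H₀ is false (actually the subject performs better than chance).
The decision matches the true state — no error.

Neither — the decision is correct.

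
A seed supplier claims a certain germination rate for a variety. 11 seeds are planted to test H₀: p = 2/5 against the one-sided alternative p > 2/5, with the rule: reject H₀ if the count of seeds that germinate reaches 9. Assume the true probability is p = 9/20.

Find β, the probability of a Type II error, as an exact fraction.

β = P(fail to reject H₀ | Ha true) = P(K ≤ 8 | p = 9/20), K ~ Binomial(11, 9/20).
Adding the binomial probabilities P(K=0)+…+P(K=8) at p = 9/20 gives 8070737386943/8192000000000.

8070737386943/8192000000000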